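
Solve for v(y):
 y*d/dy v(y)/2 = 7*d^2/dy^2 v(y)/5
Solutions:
 v(y) = C1 + C2*erfi(sqrt(35)*y/14)


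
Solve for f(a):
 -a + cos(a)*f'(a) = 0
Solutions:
 f(a) = C1 + Integral(a/cos(a), a)


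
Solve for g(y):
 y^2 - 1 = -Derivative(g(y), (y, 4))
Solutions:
 g(y) = C1 + C2*y + C3*y^2 + C4*y^3 - y^6/360 + y^4/24


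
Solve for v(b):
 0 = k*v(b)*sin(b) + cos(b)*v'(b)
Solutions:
 v(b) = C1*exp(k*log(cos(b)))


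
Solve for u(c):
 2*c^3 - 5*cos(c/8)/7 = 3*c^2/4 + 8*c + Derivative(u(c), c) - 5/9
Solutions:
 u(c) = C1 + c^4/2 - c^3/4 - 4*c^2 + 5*c/9 - 40*sin(c/8)/7


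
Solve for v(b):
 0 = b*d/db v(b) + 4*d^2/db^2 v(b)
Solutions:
 v(b) = C1 + C2*erf(sqrt(2)*b/4)


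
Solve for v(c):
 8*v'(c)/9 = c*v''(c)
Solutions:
 v(c) = C1 + C2*c^(17/9)


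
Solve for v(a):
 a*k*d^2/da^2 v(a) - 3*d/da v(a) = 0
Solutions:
 v(a) = C1 + a^(((re(k) + 3)*re(k) + im(k)^2)/(re(k)^2 + im(k)^2))*(C2*sin(3*log(a)*Abs(im(k))/(re(k)^2 + im(k)^2)) + C3*cos(3*log(a)*im(k)/(re(k)^2 + im(k)^2)))


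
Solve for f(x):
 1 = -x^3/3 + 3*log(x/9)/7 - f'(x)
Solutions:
 f(x) = C1 - x^4/12 + 3*x*log(x)/7 - 10*x/7 - 6*x*log(3)/7


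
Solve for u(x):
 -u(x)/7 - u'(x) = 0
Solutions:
 u(x) = C1*exp(-x/7)


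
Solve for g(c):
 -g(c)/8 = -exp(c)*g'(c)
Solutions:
 g(c) = C1*exp(-exp(-c)/8)


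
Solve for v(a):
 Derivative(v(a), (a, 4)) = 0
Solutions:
 v(a) = C1 + C2*a + C3*a^2 + C4*a^3


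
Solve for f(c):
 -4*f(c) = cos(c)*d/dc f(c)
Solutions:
 f(c) = C1*(sin(c)^2 - 2*sin(c) + 1)/(sin(c)^2 + 2*sin(c) + 1)


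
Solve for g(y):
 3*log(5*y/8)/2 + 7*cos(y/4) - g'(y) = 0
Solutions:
 g(y) = C1 + 3*y*log(y)/2 - 5*y*log(2) - 3*y/2 + y*log(10)/2 + y*log(5) + 28*sin(y/4)


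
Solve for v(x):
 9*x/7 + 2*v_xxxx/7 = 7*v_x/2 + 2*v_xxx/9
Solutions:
 v(x) = C1 + C2*exp(x*(-7^(2/3)*(81*sqrt(59385) + 19739)^(1/3) - 28*7^(1/3)/(81*sqrt(59385) + 19739)^(1/3) + 28)/108)*sin(sqrt(3)*7^(1/3)*x*(-7^(1/3)*(81*sqrt(59385) + 19739)^(1/3) + 28/(81*sqrt(59385) + 19739)^(1/3))/108) + C3*exp(x*(-7^(2/3)*(81*sqrt(59385) + 19739)^(1/3) - 28*7^(1/3)/(81*sqrt(59385) + 19739)^(1/3) + 28)/108)*cos(sqrt(3)*7^(1/3)*x*(-7^(1/3)*(81*sqrt(59385) + 19739)^(1/3) + 28/(81*sqrt(59385) + 19739)^(1/3))/108) + C4*exp(x*(28*7^(1/3)/(81*sqrt(59385) + 19739)^(1/3) + 14 + 7^(2/3)*(81*sqrt(59385) + 19739)^(1/3))/54) + 9*x^2/49


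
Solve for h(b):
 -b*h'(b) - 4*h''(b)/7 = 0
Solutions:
 h(b) = C1 + C2*erf(sqrt(14)*b/4)


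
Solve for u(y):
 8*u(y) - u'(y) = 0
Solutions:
 u(y) = C1*exp(8*y)


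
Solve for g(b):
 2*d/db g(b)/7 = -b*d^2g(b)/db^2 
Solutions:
 g(b) = C1 + C2*b^(5/7)


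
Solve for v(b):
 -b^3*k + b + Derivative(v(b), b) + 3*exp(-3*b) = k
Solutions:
 v(b) = C1 + b^4*k/4 - b^2/2 + b*k + exp(-3*b)


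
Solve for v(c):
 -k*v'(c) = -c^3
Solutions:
 v(c) = C1 + c^4/(4*k)


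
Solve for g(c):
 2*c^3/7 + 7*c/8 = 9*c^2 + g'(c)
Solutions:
 g(c) = C1 + c^4/14 - 3*c^3 + 7*c^2/16


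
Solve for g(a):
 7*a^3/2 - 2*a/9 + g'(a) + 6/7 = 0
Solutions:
 g(a) = C1 - 7*a^4/8 + a^2/9 - 6*a/7


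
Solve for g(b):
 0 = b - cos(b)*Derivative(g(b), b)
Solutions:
 g(b) = C1 + Integral(b/cos(b), b)


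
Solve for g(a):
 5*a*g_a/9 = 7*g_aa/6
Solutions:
 g(a) = C1 + C2*erfi(sqrt(105)*a/21)


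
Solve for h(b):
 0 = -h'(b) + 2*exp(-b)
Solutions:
 h(b) = C1 - 2*exp(-b)


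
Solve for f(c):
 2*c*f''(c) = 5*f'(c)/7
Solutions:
 f(c) = C1 + C2*c^(19/14)


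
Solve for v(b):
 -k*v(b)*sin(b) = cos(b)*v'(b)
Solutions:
 v(b) = C1*exp(k*log(cos(b)))


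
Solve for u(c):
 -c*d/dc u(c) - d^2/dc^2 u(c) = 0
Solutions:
 u(c) = C1 + C2*erf(sqrt(2)*c/2)


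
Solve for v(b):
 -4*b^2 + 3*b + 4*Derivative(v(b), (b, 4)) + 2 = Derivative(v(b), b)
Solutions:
 v(b) = C1 + C4*exp(2^(1/3)*b/2) - 4*b^3/3 + 3*b^2/2 + 2*b + (C2*sin(2^(1/3)*sqrt(3)*b/4) + C3*cos(2^(1/3)*sqrt(3)*b/4))*exp(-2^(1/3)*b/4)


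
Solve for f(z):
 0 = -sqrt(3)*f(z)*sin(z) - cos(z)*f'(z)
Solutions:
 f(z) = C1*cos(z)^(sqrt(3))


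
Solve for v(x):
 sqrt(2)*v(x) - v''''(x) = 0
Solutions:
 v(x) = C1*exp(-2^(1/8)*x) + C2*exp(2^(1/8)*x) + C3*sin(2^(1/8)*x) + C4*cos(2^(1/8)*x)


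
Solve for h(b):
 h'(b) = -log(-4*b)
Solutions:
 h(b) = C1 - b*log(-b) + b*(1 - 2*log(2))


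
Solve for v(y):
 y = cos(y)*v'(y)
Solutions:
 v(y) = C1 + Integral(y/cos(y), y)


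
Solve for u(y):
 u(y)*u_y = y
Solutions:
 u(y) = -sqrt(C1 + y^2)
 u(y) = sqrt(C1 + y^2)


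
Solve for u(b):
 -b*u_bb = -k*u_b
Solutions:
 u(b) = C1 + b^(re(k) + 1)*(C2*sin(log(b)*Abs(im(k))) + C3*cos(log(b)*im(k)))


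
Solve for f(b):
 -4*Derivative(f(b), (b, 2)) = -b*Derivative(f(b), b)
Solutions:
 f(b) = C1 + C2*erfi(sqrt(2)*b/4)


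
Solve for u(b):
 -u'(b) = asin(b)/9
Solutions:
 u(b) = C1 - b*asin(b)/9 - sqrt(1 - b^2)/9


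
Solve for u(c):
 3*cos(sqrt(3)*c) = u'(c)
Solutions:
 u(c) = C1 + sqrt(3)*sin(sqrt(3)*c)


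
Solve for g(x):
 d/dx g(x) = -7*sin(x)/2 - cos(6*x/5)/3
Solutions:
 g(x) = C1 - 5*sin(6*x/5)/18 + 7*cos(x)/2


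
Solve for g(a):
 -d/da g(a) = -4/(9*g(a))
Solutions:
 g(a) = -sqrt(C1 + 8*a)/3
 g(a) = sqrt(C1 + 8*a)/3


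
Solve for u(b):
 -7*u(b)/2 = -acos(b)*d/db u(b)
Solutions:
 u(b) = C1*exp(7*Integral(1/acos(b), b)/2)


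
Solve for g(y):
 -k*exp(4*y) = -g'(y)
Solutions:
 g(y) = C1 + k*exp(4*y)/4


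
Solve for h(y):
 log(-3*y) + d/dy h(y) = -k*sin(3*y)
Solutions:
 h(y) = C1 + k*cos(3*y)/3 - y*log(-y) - y*log(3) + y


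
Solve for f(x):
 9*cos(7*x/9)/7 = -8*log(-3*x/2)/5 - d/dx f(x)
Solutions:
 f(x) = C1 - 8*x*log(-x)/5 - 8*x*log(3)/5 + 8*x*log(2)/5 + 8*x/5 - 81*sin(7*x/9)/49


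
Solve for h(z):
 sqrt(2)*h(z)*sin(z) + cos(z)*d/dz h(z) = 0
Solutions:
 h(z) = C1*cos(z)^(sqrt(2))


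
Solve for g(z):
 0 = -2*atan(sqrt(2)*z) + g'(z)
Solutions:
 g(z) = C1 + 2*z*atan(sqrt(2)*z) - sqrt(2)*log(2*z^2 + 1)/2


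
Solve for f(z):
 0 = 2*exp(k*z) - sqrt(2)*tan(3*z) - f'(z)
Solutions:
 f(z) = C1 + 2*Piecewise((exp(k*z)/k, Ne(k, 0)), (z, True)) + sqrt(2)*log(cos(3*z))/3


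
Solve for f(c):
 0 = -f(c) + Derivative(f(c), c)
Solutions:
 f(c) = C1*exp(c)


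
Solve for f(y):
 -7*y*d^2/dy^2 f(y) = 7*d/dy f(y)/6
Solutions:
 f(y) = C1 + C2*y^(5/6)


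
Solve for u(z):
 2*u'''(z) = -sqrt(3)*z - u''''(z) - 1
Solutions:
 u(z) = C1 + C2*z + C3*z^2 + C4*exp(-2*z) - sqrt(3)*z^4/48 + z^3*(-2 + sqrt(3))/24


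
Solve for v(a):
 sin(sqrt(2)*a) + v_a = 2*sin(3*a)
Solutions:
 v(a) = C1 - 2*cos(3*a)/3 + sqrt(2)*cos(sqrt(2)*a)/2


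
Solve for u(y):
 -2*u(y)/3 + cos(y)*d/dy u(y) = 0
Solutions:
 u(y) = C1*(sin(y) + 1)^(1/3)/(sin(y) - 1)^(1/3)


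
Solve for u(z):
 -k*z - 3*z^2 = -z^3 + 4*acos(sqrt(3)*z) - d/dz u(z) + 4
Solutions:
 u(z) = C1 + k*z^2/2 - z^4/4 + z^3 + 4*z*acos(sqrt(3)*z) + 4*z - 4*sqrt(3)*sqrt(1 - 3*z^2)/3


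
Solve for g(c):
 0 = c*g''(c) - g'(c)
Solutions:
 g(c) = C1 + C2*c^2


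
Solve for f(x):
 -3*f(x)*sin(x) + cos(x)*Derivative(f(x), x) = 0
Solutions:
 f(x) = C1/cos(x)^3


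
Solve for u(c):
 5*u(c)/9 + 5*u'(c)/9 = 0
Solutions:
 u(c) = C1*exp(-c)


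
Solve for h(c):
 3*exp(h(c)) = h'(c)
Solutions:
 h(c) = log(-1/(C1 + 3*c))


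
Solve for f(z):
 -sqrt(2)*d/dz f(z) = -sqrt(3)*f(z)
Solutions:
 f(z) = C1*exp(sqrt(6)*z/2)


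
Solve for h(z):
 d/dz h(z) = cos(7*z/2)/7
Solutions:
 h(z) = C1 + 2*sin(7*z/2)/49


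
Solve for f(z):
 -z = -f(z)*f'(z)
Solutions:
 f(z) = -sqrt(C1 + z^2)
 f(z) = sqrt(C1 + z^2)


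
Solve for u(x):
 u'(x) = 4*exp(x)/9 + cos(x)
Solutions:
 u(x) = C1 + 4*exp(x)/9 + sin(x)


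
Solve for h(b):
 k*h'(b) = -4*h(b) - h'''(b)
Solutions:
 h(b) = C1*exp(b*(2*k/((-3^(1/3) + 3^(5/6)*I)*(sqrt(3)*sqrt(k^3 + 108) + 18)^(1/3)) + 3^(1/3)*(sqrt(3)*sqrt(k^3 + 108) + 18)^(1/3)/6 - 3^(5/6)*I*(sqrt(3)*sqrt(k^3 + 108) + 18)^(1/3)/6)) + C2*exp(b*(-2*k/((3^(1/3) + 3^(5/6)*I)*(sqrt(3)*sqrt(k^3 + 108) + 18)^(1/3)) + 3^(1/3)*(sqrt(3)*sqrt(k^3 + 108) + 18)^(1/3)/6 + 3^(5/6)*I*(sqrt(3)*sqrt(k^3 + 108) + 18)^(1/3)/6)) + C3*exp(3^(1/3)*b*(3^(1/3)*k/(sqrt(3)*sqrt(k^3 + 108) + 18)^(1/3) - (sqrt(3)*sqrt(k^3 + 108) + 18)^(1/3))/3)


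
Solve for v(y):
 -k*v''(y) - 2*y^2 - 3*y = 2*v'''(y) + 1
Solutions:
 v(y) = C1 + C2*y + C3*exp(-k*y/2) - y^4/(6*k) + y^3*(-3 + 8/k)/(6*k) + y^2*(-1/2 + 3/k - 8/k^2)/k


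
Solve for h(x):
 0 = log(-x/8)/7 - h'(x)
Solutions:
 h(x) = C1 + x*log(-x)/7 + x*(-3*log(2) - 1)/7


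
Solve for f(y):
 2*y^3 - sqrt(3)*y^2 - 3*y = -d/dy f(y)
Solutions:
 f(y) = C1 - y^4/2 + sqrt(3)*y^3/3 + 3*y^2/2


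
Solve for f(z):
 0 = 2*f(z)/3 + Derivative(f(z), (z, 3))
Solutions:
 f(z) = C3*exp(-2^(1/3)*3^(2/3)*z/3) + (C1*sin(2^(1/3)*3^(1/6)*z/2) + C2*cos(2^(1/3)*3^(1/6)*z/2))*exp(2^(1/3)*3^(2/3)*z/6)


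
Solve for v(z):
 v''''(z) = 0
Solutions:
 v(z) = C1 + C2*z + C3*z^2 + C4*z^3


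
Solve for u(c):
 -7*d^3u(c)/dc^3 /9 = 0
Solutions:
 u(c) = C1 + C2*c + C3*c^2


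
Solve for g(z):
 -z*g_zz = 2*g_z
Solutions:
 g(z) = C1 + C2/z


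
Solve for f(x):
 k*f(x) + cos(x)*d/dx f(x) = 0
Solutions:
 f(x) = C1*exp(k*(log(sin(x) - 1) - log(sin(x) + 1))/2)


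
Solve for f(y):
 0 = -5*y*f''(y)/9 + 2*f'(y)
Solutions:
 f(y) = C1 + C2*y^(23/5)


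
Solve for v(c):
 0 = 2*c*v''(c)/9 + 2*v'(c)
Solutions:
 v(c) = C1 + C2/c^8


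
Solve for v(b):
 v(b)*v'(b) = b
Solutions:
 v(b) = -sqrt(C1 + b^2)
 v(b) = sqrt(C1 + b^2)


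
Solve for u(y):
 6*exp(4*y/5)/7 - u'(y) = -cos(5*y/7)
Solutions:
 u(y) = C1 + 15*exp(4*y/5)/14 + 7*sin(5*y/7)/5


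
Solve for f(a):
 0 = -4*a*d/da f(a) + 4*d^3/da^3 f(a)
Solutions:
 f(a) = C1 + Integral(C2*airyai(a) + C3*airybi(a), a)


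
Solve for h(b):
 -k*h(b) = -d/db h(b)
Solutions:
 h(b) = C1*exp(b*k)


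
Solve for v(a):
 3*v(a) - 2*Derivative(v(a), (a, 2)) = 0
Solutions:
 v(a) = C1*exp(-sqrt(6)*a/2) + C2*exp(sqrt(6)*a/2)


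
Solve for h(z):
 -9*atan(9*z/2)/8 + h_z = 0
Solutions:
 h(z) = C1 + 9*z*atan(9*z/2)/8 - log(81*z^2 + 4)/8


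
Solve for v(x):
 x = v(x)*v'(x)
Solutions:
 v(x) = -sqrt(C1 + x^2)
 v(x) = sqrt(C1 + x^2)


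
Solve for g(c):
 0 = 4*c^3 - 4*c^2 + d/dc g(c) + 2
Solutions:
 g(c) = C1 - c^4 + 4*c^3/3 - 2*c


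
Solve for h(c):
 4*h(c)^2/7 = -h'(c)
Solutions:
 h(c) = 7/(C1 + 4*c)


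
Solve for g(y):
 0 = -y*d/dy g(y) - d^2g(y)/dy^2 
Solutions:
 g(y) = C1 + C2*erf(sqrt(2)*y/2)


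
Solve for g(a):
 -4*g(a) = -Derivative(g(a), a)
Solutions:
 g(a) = C1*exp(4*a)


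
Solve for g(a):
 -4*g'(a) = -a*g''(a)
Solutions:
 g(a) = C1 + C2*a^5


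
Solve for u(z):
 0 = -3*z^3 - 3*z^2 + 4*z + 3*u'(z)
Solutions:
 u(z) = C1 + z^4/4 + z^3/3 - 2*z^2/3


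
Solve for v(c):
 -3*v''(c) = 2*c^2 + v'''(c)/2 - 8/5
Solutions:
 v(c) = C1 + C2*c + C3*exp(-6*c) - c^4/18 + c^3/27 + 67*c^2/270


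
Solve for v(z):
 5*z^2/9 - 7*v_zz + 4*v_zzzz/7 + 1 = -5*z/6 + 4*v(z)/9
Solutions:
 v(z) = C1*exp(-sqrt(6)*z*sqrt(147 + sqrt(22057))/12) + C2*exp(sqrt(6)*z*sqrt(147 + sqrt(22057))/12) + C3*sin(sqrt(6)*z*sqrt(-147 + sqrt(22057))/12) + C4*cos(sqrt(6)*z*sqrt(-147 + sqrt(22057))/12) + 5*z^2/4 + 15*z/8 - 297/8


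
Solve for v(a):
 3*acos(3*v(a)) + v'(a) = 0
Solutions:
 Integral(1/acos(3*_y), (_y, v(a))) = C1 - 3*a


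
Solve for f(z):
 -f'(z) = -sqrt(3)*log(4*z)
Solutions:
 f(z) = C1 + sqrt(3)*z*log(z) - sqrt(3)*z + 2*sqrt(3)*z*log(2)


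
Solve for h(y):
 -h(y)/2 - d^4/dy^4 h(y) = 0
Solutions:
 h(y) = (C1*sin(2^(1/4)*y/2) + C2*cos(2^(1/4)*y/2))*exp(-2^(1/4)*y/2) + (C3*sin(2^(1/4)*y/2) + C4*cos(2^(1/4)*y/2))*exp(2^(1/4)*y/2)


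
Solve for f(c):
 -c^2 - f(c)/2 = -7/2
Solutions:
 f(c) = 7 - 2*c^2


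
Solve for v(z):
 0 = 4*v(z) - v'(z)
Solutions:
 v(z) = C1*exp(4*z)


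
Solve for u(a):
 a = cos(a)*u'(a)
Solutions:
 u(a) = C1 + Integral(a/cos(a), a)


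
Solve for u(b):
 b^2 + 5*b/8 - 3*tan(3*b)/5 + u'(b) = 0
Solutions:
 u(b) = C1 - b^3/3 - 5*b^2/16 - log(cos(3*b))/5


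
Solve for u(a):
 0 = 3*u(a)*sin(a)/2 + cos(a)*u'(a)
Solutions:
 u(a) = C1*cos(a)^(3/2)


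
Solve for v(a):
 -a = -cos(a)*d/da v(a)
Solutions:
 v(a) = C1 + Integral(a/cos(a), a)


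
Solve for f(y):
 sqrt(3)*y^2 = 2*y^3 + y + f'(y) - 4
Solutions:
 f(y) = C1 - y^4/2 + sqrt(3)*y^3/3 - y^2/2 + 4*y


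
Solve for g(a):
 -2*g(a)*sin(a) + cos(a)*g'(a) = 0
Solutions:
 g(a) = C1/cos(a)^2


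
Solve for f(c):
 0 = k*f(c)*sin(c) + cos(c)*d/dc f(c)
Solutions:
 f(c) = C1*exp(k*log(cos(c)))


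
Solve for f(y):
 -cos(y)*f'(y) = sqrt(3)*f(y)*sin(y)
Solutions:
 f(y) = C1*cos(y)^(sqrt(3))


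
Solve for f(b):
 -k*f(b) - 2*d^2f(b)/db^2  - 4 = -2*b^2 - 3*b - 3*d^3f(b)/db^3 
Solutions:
 f(b) = C1*exp(b*(-2^(2/3)*(-243*k + sqrt((243*k + 16)^2 - 256) - 16)^(1/3) + 4 - 8*2^(1/3)/(-243*k + sqrt((243*k + 16)^2 - 256) - 16)^(1/3))/18) + C2*exp(b*(2^(2/3)*(-243*k + sqrt((243*k + 16)^2 - 256) - 16)^(1/3) - 2^(2/3)*sqrt(3)*I*(-243*k + sqrt((243*k + 16)^2 - 256) - 16)^(1/3) + 8 - 32*2^(1/3)/((-1 + sqrt(3)*I)*(-243*k + sqrt((243*k + 16)^2 - 256) - 16)^(1/3)))/36) + C3*exp(b*(2^(2/3)*(-243*k + sqrt((243*k + 16)^2 - 256) - 16)^(1/3) + 2^(2/3)*sqrt(3)*I*(-243*k + sqrt((243*k + 16)^2 - 256) - 16)^(1/3) + 8 + 32*2^(1/3)/((1 + sqrt(3)*I)*(-243*k + sqrt((243*k + 16)^2 - 256) - 16)^(1/3)))/36) + 2*b^2/k + 3*b/k - 4/k - 8/k^2


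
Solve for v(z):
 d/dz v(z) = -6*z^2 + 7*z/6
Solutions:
 v(z) = C1 - 2*z^3 + 7*z^2/12


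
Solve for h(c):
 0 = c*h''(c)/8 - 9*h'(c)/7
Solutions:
 h(c) = C1 + C2*c^(79/7)


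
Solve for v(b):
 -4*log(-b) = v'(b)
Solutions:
 v(b) = C1 - 4*b*log(-b) + 4*b


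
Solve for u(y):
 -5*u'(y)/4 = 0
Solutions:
 u(y) = C1


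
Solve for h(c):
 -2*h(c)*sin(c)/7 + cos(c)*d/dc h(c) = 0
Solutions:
 h(c) = C1/cos(c)^(2/7)


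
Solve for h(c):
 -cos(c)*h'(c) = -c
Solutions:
 h(c) = C1 + Integral(c/cos(c), c)


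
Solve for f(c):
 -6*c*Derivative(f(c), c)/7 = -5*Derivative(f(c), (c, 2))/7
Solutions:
 f(c) = C1 + C2*erfi(sqrt(15)*c/5)


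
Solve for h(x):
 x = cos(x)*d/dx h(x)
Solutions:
 h(x) = C1 + Integral(x/cos(x), x)


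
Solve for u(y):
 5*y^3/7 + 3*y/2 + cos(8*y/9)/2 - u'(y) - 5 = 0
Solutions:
 u(y) = C1 + 5*y^4/28 + 3*y^2/4 - 5*y + 9*sin(8*y/9)/16


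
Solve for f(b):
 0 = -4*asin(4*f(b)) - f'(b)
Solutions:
 Integral(1/asin(4*_y), (_y, f(b))) = C1 - 4*b


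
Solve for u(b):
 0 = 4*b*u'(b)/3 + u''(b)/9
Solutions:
 u(b) = C1 + C2*erf(sqrt(6)*b)


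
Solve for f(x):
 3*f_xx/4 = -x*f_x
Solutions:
 f(x) = C1 + C2*erf(sqrt(6)*x/3)


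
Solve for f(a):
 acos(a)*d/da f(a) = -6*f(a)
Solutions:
 f(a) = C1*exp(-6*Integral(1/acos(a), a))


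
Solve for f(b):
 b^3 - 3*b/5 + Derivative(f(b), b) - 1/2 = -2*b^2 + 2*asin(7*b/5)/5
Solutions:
 f(b) = C1 - b^4/4 - 2*b^3/3 + 3*b^2/10 + 2*b*asin(7*b/5)/5 + b/2 + 2*sqrt(25 - 49*b^2)/35


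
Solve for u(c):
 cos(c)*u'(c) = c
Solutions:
 u(c) = C1 + Integral(c/cos(c), c)


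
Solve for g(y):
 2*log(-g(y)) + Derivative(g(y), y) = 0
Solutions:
 -li(-g(y)) = C1 - 2*y


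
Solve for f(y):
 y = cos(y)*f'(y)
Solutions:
 f(y) = C1 + Integral(y/cos(y), y)


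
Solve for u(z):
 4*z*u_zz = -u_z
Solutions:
 u(z) = C1 + C2*z^(3/4)


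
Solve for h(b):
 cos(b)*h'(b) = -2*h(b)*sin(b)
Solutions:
 h(b) = C1*cos(b)^2


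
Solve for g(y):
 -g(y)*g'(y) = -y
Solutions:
 g(y) = -sqrt(C1 + y^2)
 g(y) = sqrt(C1 + y^2)


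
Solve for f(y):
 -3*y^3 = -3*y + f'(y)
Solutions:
 f(y) = C1 - 3*y^4/4 + 3*y^2/2


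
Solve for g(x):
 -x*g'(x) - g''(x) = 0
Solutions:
 g(x) = C1 + C2*erf(sqrt(2)*x/2)


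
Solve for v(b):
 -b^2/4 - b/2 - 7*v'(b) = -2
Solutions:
 v(b) = C1 - b^3/84 - b^2/28 + 2*b/7


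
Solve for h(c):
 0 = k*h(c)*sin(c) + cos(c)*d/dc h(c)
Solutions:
 h(c) = C1*exp(k*log(cos(c)))


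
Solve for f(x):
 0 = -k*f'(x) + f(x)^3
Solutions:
 f(x) = -sqrt(2)*sqrt(-k/(C1*k + x))/2
 f(x) = sqrt(2)*sqrt(-k/(C1*k + x))/2


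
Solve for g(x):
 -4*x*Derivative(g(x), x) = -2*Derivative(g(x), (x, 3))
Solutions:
 g(x) = C1 + Integral(C2*airyai(2^(1/3)*x) + C3*airybi(2^(1/3)*x), x)


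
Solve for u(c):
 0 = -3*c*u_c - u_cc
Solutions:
 u(c) = C1 + C2*erf(sqrt(6)*c/2)


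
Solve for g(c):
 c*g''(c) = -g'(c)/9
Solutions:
 g(c) = C1 + C2*c^(8/9)


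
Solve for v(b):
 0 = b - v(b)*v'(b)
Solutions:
 v(b) = -sqrt(C1 + b^2)
 v(b) = sqrt(C1 + b^2)


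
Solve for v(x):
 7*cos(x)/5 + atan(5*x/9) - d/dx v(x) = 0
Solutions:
 v(x) = C1 + x*atan(5*x/9) - 9*log(25*x^2 + 81)/10 + 7*sin(x)/5


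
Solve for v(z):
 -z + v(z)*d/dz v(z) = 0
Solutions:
 v(z) = -sqrt(C1 + z^2)
 v(z) = sqrt(C1 + z^2)


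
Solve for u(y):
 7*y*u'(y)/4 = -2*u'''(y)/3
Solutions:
 u(y) = C1 + Integral(C2*airyai(-21^(1/3)*y/2) + C3*airybi(-21^(1/3)*y/2), y)


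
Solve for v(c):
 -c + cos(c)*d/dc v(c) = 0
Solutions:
 v(c) = C1 + Integral(c/cos(c), c)


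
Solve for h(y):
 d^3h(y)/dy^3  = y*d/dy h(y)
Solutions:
 h(y) = C1 + Integral(C2*airyai(y) + C3*airybi(y), y)


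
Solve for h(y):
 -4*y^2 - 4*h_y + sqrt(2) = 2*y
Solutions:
 h(y) = C1 - y^3/3 - y^2/4 + sqrt(2)*y/4


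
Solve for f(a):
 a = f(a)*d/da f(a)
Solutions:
 f(a) = -sqrt(C1 + a^2)
 f(a) = sqrt(C1 + a^2)


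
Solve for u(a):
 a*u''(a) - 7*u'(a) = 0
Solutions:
 u(a) = C1 + C2*a^8


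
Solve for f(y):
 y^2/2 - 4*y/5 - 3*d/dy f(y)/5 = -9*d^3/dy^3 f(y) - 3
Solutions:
 f(y) = C1 + C2*exp(-sqrt(15)*y/15) + C3*exp(sqrt(15)*y/15) + 5*y^3/18 - 2*y^2/3 + 30*y


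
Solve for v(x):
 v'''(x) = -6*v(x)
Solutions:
 v(x) = C3*exp(-6^(1/3)*x) + (C1*sin(2^(1/3)*3^(5/6)*x/2) + C2*cos(2^(1/3)*3^(5/6)*x/2))*exp(6^(1/3)*x/2)


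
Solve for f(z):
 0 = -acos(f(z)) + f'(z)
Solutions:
 Integral(1/acos(_y), (_y, f(z))) = C1 + z


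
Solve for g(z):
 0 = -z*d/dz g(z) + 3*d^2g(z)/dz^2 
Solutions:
 g(z) = C1 + C2*erfi(sqrt(6)*z/6)


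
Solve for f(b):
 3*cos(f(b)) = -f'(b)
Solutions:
 f(b) = pi - asin((C1 + exp(6*b))/(C1 - exp(6*b)))
 f(b) = asin((C1 + exp(6*b))/(C1 - exp(6*b)))


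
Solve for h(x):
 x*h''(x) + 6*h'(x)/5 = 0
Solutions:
 h(x) = C1 + C2/x^(1/5)


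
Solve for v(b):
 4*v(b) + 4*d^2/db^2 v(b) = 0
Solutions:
 v(b) = C1*sin(b) + C2*cos(b)


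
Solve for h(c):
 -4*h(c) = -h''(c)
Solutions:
 h(c) = C1*exp(-2*c) + C2*exp(2*c)


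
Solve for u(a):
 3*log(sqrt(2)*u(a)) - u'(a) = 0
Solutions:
 -2*Integral(1/(2*log(_y) + log(2)), (_y, u(a)))/3 = C1 - a


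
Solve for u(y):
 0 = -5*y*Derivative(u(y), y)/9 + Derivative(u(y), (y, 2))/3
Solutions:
 u(y) = C1 + C2*erfi(sqrt(30)*y/6)


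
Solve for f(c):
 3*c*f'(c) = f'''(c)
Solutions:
 f(c) = C1 + Integral(C2*airyai(3^(1/3)*c) + C3*airybi(3^(1/3)*c), c)


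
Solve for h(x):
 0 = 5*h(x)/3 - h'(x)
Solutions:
 h(x) = C1*exp(5*x/3)


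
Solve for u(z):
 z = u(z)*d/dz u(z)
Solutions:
 u(z) = -sqrt(C1 + z^2)
 u(z) = sqrt(C1 + z^2)


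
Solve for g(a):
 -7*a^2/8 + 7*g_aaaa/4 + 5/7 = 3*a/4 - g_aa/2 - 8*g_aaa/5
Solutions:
 g(a) = C1 + C2*a + 7*a^4/48 - 97*a^3/60 + 12153*a^2/1400 + (C3*sin(sqrt(94)*a/35) + C4*cos(sqrt(94)*a/35))*exp(-16*a/35)


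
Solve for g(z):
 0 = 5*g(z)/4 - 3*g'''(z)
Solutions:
 g(z) = C3*exp(90^(1/3)*z/6) + (C1*sin(10^(1/3)*3^(1/6)*z/4) + C2*cos(10^(1/3)*3^(1/6)*z/4))*exp(-90^(1/3)*z/12)


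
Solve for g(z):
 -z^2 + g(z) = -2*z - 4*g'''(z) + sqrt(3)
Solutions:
 g(z) = C3*exp(-2^(1/3)*z/2) + z^2 - 2*z + (C1*sin(2^(1/3)*sqrt(3)*z/4) + C2*cos(2^(1/3)*sqrt(3)*z/4))*exp(2^(1/3)*z/4) + sqrt(3)


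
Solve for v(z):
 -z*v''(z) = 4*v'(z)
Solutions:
 v(z) = C1 + C2/z^3


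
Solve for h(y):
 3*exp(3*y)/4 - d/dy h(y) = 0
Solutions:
 h(y) = C1 + exp(3*y)/4


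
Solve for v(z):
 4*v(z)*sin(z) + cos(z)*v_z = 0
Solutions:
 v(z) = C1*cos(z)^4


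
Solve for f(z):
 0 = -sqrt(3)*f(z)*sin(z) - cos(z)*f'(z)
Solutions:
 f(z) = C1*cos(z)^(sqrt(3))


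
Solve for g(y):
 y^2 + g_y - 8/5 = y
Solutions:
 g(y) = C1 - y^3/3 + y^2/2 + 8*y/5


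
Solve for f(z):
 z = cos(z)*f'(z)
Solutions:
 f(z) = C1 + Integral(z/cos(z), z)


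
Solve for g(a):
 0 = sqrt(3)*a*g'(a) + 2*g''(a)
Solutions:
 g(a) = C1 + C2*erf(3^(1/4)*a/2)


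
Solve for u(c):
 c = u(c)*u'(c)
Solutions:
 u(c) = -sqrt(C1 + c^2)
 u(c) = sqrt(C1 + c^2)


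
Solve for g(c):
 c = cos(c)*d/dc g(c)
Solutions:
 g(c) = C1 + Integral(c/cos(c), c)


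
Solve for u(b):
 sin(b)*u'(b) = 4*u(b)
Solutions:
 u(b) = C1*(cos(b)^2 - 2*cos(b) + 1)/(cos(b)^2 + 2*cos(b) + 1)


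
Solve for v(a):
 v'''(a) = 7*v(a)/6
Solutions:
 v(a) = C3*exp(6^(2/3)*7^(1/3)*a/6) + (C1*sin(2^(2/3)*3^(1/6)*7^(1/3)*a/4) + C2*cos(2^(2/3)*3^(1/6)*7^(1/3)*a/4))*exp(-6^(2/3)*7^(1/3)*a/12)


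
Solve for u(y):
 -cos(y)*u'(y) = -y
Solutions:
 u(y) = C1 + Integral(y/cos(y), y)


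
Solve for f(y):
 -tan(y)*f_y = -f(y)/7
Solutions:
 f(y) = C1*sin(y)^(1/7)


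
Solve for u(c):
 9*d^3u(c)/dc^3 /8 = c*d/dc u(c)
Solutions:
 u(c) = C1 + Integral(C2*airyai(2*3^(1/3)*c/3) + C3*airybi(2*3^(1/3)*c/3), c)


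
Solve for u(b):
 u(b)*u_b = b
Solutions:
 u(b) = -sqrt(C1 + b^2)
 u(b) = sqrt(C1 + b^2)


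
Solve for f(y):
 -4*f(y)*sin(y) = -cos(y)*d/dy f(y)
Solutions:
 f(y) = C1/cos(y)^4


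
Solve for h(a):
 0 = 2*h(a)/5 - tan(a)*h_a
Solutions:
 h(a) = C1*sin(a)^(2/5)


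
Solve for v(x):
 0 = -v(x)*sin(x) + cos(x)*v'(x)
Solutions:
 v(x) = C1/cos(x)


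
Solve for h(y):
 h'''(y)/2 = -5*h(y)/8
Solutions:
 h(y) = C3*exp(-10^(1/3)*y/2) + (C1*sin(10^(1/3)*sqrt(3)*y/4) + C2*cos(10^(1/3)*sqrt(3)*y/4))*exp(10^(1/3)*y/4)


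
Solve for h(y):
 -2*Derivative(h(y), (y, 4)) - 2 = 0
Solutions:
 h(y) = C1 + C2*y + C3*y^2 + C4*y^3 - y^4/24


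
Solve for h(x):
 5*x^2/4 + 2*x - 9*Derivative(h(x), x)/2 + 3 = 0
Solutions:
 h(x) = C1 + 5*x^3/54 + 2*x^2/9 + 2*x/3


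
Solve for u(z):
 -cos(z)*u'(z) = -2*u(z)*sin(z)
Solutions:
 u(z) = C1/cos(z)^2


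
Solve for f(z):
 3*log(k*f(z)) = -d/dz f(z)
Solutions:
 li(k*f(z))/k = C1 - 3*z


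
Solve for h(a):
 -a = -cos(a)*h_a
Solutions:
 h(a) = C1 + Integral(a/cos(a), a)


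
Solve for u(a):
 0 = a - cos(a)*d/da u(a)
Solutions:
 u(a) = C1 + Integral(a/cos(a), a)


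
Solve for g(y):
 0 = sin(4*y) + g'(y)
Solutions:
 g(y) = C1 + cos(4*y)/4


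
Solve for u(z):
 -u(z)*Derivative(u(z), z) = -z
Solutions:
 u(z) = -sqrt(C1 + z^2)
 u(z) = sqrt(C1 + z^2)


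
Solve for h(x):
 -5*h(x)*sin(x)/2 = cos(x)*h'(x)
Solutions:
 h(x) = C1*cos(x)^(5/2)


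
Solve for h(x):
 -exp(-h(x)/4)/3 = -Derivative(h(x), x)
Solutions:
 h(x) = 4*log(C1 + x/12)


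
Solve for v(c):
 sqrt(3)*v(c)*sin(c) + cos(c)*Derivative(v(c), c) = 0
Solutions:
 v(c) = C1*cos(c)^(sqrt(3))


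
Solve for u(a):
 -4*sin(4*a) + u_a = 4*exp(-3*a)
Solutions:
 u(a) = C1 - cos(4*a) - 4*exp(-3*a)/3


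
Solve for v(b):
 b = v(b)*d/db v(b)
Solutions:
 v(b) = -sqrt(C1 + b^2)
 v(b) = sqrt(C1 + b^2)


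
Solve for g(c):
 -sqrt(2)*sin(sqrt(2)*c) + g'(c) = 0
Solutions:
 g(c) = C1 - cos(sqrt(2)*c)


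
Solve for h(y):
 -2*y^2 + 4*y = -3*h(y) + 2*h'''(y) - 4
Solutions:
 h(y) = C3*exp(2^(2/3)*3^(1/3)*y/2) + 2*y^2/3 - 4*y/3 + (C1*sin(2^(2/3)*3^(5/6)*y/4) + C2*cos(2^(2/3)*3^(5/6)*y/4))*exp(-2^(2/3)*3^(1/3)*y/4) - 4/3


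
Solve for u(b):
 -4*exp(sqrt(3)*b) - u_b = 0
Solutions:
 u(b) = C1 - 4*sqrt(3)*exp(sqrt(3)*b)/3


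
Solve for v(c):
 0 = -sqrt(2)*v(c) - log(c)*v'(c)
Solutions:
 v(c) = C1*exp(-sqrt(2)*li(c))


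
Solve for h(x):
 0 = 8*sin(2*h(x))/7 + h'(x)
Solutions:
 8*x/7 + log(cos(2*h(x)) - 1)/4 - log(cos(2*h(x)) + 1)/4 = C1


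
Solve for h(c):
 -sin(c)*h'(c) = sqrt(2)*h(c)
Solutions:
 h(c) = C1*(cos(c) + 1)^(sqrt(2)/2)/(cos(c) - 1)^(sqrt(2)/2)


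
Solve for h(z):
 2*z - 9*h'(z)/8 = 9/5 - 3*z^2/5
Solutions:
 h(z) = C1 + 8*z^3/45 + 8*z^2/9 - 8*z/5


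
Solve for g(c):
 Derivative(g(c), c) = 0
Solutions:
 g(c) = C1


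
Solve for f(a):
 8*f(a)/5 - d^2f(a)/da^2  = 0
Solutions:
 f(a) = C1*exp(-2*sqrt(10)*a/5) + C2*exp(2*sqrt(10)*a/5)


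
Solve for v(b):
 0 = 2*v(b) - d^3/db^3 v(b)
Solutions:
 v(b) = C3*exp(2^(1/3)*b) + (C1*sin(2^(1/3)*sqrt(3)*b/2) + C2*cos(2^(1/3)*sqrt(3)*b/2))*exp(-2^(1/3)*b/2)


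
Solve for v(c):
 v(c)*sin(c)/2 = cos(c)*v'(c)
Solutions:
 v(c) = C1/sqrt(cos(c))


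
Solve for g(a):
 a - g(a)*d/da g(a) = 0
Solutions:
 g(a) = -sqrt(C1 + a^2)
 g(a) = sqrt(C1 + a^2)


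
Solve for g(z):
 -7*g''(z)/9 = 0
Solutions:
 g(z) = C1 + C2*z


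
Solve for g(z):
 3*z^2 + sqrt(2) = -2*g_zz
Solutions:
 g(z) = C1 + C2*z - z^4/8 - sqrt(2)*z^2/4


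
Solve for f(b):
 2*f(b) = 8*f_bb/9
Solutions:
 f(b) = C1*exp(-3*b/2) + C2*exp(3*b/2)


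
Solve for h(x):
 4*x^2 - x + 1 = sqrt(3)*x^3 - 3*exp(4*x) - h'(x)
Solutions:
 h(x) = C1 + sqrt(3)*x^4/4 - 4*x^3/3 + x^2/2 - x - 3*exp(4*x)/4


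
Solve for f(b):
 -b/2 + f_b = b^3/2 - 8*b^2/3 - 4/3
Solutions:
 f(b) = C1 + b^4/8 - 8*b^3/9 + b^2/4 - 4*b/3


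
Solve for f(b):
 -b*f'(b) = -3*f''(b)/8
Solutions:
 f(b) = C1 + C2*erfi(2*sqrt(3)*b/3)


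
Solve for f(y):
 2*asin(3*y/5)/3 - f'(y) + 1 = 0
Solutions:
 f(y) = C1 + 2*y*asin(3*y/5)/3 + y + 2*sqrt(25 - 9*y^2)/9


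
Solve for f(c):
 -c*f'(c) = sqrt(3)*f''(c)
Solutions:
 f(c) = C1 + C2*erf(sqrt(2)*3^(3/4)*c/6)


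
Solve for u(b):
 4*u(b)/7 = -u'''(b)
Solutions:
 u(b) = C3*exp(-14^(2/3)*b/7) + (C1*sin(14^(2/3)*sqrt(3)*b/14) + C2*cos(14^(2/3)*sqrt(3)*b/14))*exp(14^(2/3)*b/14)


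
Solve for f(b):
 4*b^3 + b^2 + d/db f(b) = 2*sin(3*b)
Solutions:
 f(b) = C1 - b^4 - b^3/3 - 2*cos(3*b)/3


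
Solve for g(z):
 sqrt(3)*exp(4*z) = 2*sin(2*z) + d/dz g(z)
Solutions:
 g(z) = C1 + sqrt(3)*exp(4*z)/4 + cos(2*z)


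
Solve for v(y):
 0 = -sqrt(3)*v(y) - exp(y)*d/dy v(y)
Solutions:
 v(y) = C1*exp(sqrt(3)*exp(-y))


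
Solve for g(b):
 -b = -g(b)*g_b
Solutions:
 g(b) = -sqrt(C1 + b^2)
 g(b) = sqrt(C1 + b^2)


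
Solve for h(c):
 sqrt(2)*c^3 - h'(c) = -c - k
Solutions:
 h(c) = C1 + sqrt(2)*c^4/4 + c^2/2 + c*k


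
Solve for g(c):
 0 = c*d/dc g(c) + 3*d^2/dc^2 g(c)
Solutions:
 g(c) = C1 + C2*erf(sqrt(6)*c/6)


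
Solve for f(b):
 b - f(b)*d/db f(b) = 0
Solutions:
 f(b) = -sqrt(C1 + b^2)
 f(b) = sqrt(C1 + b^2)


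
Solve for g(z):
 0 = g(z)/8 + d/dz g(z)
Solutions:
 g(z) = C1*exp(-z/8)


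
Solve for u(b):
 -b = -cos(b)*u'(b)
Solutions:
 u(b) = C1 + Integral(b/cos(b), b)


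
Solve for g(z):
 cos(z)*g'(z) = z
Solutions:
 g(z) = C1 + Integral(z/cos(z), z)


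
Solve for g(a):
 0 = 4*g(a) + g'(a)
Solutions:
 g(a) = C1*exp(-4*a)


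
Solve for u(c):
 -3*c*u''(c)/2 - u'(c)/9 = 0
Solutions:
 u(c) = C1 + C2*c^(25/27)


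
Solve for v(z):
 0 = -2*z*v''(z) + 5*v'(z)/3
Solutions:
 v(z) = C1 + C2*z^(11/6)


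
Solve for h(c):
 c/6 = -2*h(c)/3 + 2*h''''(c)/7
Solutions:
 h(c) = C1*exp(-3^(3/4)*7^(1/4)*c/3) + C2*exp(3^(3/4)*7^(1/4)*c/3) + C3*sin(3^(3/4)*7^(1/4)*c/3) + C4*cos(3^(3/4)*7^(1/4)*c/3) - c/4


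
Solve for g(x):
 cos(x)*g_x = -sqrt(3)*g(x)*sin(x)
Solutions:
 g(x) = C1*cos(x)^(sqrt(3))


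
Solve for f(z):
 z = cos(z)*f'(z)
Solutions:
 f(z) = C1 + Integral(z/cos(z), z)


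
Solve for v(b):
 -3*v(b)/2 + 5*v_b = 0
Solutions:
 v(b) = C1*exp(3*b/10)


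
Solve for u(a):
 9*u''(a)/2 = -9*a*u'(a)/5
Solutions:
 u(a) = C1 + C2*erf(sqrt(5)*a/5)


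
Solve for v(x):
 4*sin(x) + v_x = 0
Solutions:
 v(x) = C1 + 4*cos(x)


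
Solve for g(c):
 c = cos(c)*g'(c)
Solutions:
 g(c) = C1 + Integral(c/cos(c), c)


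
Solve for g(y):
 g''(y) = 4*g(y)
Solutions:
 g(y) = C1*exp(-2*y) + C2*exp(2*y)


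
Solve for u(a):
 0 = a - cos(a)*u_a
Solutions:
 u(a) = C1 + Integral(a/cos(a), a)


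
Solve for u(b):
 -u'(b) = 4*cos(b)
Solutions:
 u(b) = C1 - 4*sin(b)


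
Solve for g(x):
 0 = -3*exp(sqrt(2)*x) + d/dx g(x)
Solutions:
 g(x) = C1 + 3*sqrt(2)*exp(sqrt(2)*x)/2


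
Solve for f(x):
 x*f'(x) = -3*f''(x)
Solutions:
 f(x) = C1 + C2*erf(sqrt(6)*x/6)


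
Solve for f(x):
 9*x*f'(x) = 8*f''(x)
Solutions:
 f(x) = C1 + C2*erfi(3*x/4)


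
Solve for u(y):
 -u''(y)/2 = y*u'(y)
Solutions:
 u(y) = C1 + C2*erf(y)


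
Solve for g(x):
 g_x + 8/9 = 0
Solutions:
 g(x) = C1 - 8*x/9


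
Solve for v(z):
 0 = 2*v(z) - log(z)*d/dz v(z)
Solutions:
 v(z) = C1*exp(2*li(z))


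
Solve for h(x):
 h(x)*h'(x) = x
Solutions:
 h(x) = -sqrt(C1 + x^2)
 h(x) = sqrt(C1 + x^2)


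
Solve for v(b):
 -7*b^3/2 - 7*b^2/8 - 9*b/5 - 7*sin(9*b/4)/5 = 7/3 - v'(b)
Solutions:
 v(b) = C1 + 7*b^4/8 + 7*b^3/24 + 9*b^2/10 + 7*b/3 - 28*cos(9*b/4)/45


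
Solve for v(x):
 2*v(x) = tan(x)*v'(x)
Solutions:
 v(x) = C1*sin(x)^2


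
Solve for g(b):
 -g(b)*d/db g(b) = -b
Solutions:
 g(b) = -sqrt(C1 + b^2)
 g(b) = sqrt(C1 + b^2)


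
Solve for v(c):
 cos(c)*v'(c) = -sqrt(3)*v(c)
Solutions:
 v(c) = C1*(sin(c) - 1)^(sqrt(3)/2)/(sin(c) + 1)^(sqrt(3)/2)


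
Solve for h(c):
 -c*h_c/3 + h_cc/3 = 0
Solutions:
 h(c) = C1 + C2*erfi(sqrt(2)*c/2)


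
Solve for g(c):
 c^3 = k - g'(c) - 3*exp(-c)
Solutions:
 g(c) = C1 - c^4/4 + c*k + 3*exp(-c)


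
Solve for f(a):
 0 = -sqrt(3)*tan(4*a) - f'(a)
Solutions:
 f(a) = C1 + sqrt(3)*log(cos(4*a))/4


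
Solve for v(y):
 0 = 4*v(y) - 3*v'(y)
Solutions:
 v(y) = C1*exp(4*y/3)


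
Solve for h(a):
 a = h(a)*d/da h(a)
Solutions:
 h(a) = -sqrt(C1 + a^2)
 h(a) = sqrt(C1 + a^2)


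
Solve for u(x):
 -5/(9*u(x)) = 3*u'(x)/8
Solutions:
 u(x) = -sqrt(C1 - 240*x)/9
 u(x) = sqrt(C1 - 240*x)/9


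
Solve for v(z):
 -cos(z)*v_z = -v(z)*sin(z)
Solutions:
 v(z) = C1/cos(z)


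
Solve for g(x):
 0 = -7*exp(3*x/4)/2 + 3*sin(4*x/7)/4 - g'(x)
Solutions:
 g(x) = C1 - 14*exp(3*x/4)/3 - 21*cos(4*x/7)/16


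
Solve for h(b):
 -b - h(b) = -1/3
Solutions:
 h(b) = 1/3 - b


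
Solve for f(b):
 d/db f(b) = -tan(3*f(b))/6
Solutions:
 f(b) = -asin(C1*exp(-b/2))/3 + pi/3
 f(b) = asin(C1*exp(-b/2))/3


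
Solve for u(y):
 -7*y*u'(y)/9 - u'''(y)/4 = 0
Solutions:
 u(y) = C1 + Integral(C2*airyai(-84^(1/3)*y/3) + C3*airybi(-84^(1/3)*y/3), y)


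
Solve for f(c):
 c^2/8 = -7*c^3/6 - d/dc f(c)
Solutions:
 f(c) = C1 - 7*c^4/24 - c^3/24


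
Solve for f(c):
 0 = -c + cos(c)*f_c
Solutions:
 f(c) = C1 + Integral(c/cos(c), c)


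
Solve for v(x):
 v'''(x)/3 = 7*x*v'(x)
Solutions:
 v(x) = C1 + Integral(C2*airyai(21^(1/3)*x) + C3*airybi(21^(1/3)*x), x)


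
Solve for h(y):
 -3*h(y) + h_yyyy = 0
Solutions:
 h(y) = C1*exp(-3^(1/4)*y) + C2*exp(3^(1/4)*y) + C3*sin(3^(1/4)*y) + C4*cos(3^(1/4)*y)


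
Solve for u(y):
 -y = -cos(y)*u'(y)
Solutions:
 u(y) = C1 + Integral(y/cos(y), y)


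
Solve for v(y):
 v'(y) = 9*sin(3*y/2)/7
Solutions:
 v(y) = C1 - 6*cos(3*y/2)/7


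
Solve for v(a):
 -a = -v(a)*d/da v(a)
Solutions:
 v(a) = -sqrt(C1 + a^2)
 v(a) = sqrt(C1 + a^2)


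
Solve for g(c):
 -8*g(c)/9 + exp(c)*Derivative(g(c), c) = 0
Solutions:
 g(c) = C1*exp(-8*exp(-c)/9)


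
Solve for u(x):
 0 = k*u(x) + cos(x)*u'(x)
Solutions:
 u(x) = C1*exp(k*(log(sin(x) - 1) - log(sin(x) + 1))/2)


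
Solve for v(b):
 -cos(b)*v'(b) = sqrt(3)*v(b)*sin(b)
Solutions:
 v(b) = C1*cos(b)^(sqrt(3))


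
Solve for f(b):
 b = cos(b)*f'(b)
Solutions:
 f(b) = C1 + Integral(b/cos(b), b)


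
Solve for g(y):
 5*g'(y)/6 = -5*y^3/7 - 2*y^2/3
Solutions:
 g(y) = C1 - 3*y^4/14 - 4*y^3/15


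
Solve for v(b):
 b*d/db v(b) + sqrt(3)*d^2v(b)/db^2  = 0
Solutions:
 v(b) = C1 + C2*erf(sqrt(2)*3^(3/4)*b/6)


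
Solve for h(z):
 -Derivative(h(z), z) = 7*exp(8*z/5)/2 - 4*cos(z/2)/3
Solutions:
 h(z) = C1 - 35*exp(8*z/5)/16 + 8*sin(z/2)/3


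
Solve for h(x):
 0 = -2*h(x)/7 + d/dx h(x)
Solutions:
 h(x) = C1*exp(2*x/7)


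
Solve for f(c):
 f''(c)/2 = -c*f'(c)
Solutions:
 f(c) = C1 + C2*erf(c)


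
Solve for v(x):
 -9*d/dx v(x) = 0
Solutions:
 v(x) = C1


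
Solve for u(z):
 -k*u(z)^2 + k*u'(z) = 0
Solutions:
 u(z) = -1/(C1 + z)


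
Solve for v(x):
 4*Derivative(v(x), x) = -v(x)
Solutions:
 v(x) = C1*exp(-x/4)


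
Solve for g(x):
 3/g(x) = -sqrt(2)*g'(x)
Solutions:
 g(x) = -sqrt(C1 - 3*sqrt(2)*x)
 g(x) = sqrt(C1 - 3*sqrt(2)*x)


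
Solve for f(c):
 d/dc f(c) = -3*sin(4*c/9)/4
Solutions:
 f(c) = C1 + 27*cos(4*c/9)/16


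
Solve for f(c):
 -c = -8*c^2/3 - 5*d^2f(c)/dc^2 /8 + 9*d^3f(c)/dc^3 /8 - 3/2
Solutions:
 f(c) = C1 + C2*c + C3*exp(5*c/9) - 16*c^4/45 - 172*c^3/75 - 1698*c^2/125


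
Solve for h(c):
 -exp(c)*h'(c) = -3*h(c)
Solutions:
 h(c) = C1*exp(-3*exp(-c))


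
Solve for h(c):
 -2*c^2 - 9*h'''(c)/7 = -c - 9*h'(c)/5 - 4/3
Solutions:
 h(c) = C1 + C2*exp(-sqrt(35)*c/5) + C3*exp(sqrt(35)*c/5) + 10*c^3/27 - 5*c^2/18 + 160*c/189


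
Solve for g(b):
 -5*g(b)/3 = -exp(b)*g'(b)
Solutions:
 g(b) = C1*exp(-5*exp(-b)/3)


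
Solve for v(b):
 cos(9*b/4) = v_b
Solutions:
 v(b) = C1 + 4*sin(9*b/4)/9


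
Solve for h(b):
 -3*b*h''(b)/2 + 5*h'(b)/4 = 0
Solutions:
 h(b) = C1 + C2*b^(11/6)


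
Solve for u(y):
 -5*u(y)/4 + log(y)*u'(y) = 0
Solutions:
 u(y) = C1*exp(5*li(y)/4)


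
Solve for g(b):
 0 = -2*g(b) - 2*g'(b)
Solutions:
 g(b) = C1*exp(-b)


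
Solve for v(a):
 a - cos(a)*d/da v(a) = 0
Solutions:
 v(a) = C1 + Integral(a/cos(a), a)


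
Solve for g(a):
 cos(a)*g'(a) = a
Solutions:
 g(a) = C1 + Integral(a/cos(a), a)


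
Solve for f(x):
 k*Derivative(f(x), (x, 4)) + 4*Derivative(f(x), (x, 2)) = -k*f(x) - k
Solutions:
 f(x) = C1*exp(-x*sqrt((-sqrt(4 - k^2) - 2)/k)) + C2*exp(x*sqrt((-sqrt(4 - k^2) - 2)/k)) + C3*exp(-x*sqrt((sqrt(4 - k^2) - 2)/k)) + C4*exp(x*sqrt((sqrt(4 - k^2) - 2)/k)) - 1


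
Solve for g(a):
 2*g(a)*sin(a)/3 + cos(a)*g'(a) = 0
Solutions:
 g(a) = C1*cos(a)^(2/3)


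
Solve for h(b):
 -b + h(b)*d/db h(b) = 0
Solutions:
 h(b) = -sqrt(C1 + b^2)
 h(b) = sqrt(C1 + b^2)


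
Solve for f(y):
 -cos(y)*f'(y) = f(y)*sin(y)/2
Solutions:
 f(y) = C1*sqrt(cos(y))


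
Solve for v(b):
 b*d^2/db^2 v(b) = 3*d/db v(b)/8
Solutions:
 v(b) = C1 + C2*b^(11/8)


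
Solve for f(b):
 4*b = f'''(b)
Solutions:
 f(b) = C1 + C2*b + C3*b^2 + b^4/6


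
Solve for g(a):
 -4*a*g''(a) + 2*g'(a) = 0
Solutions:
 g(a) = C1 + C2*a^(3/2)


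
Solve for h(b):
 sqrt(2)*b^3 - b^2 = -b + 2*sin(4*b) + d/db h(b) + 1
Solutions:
 h(b) = C1 + sqrt(2)*b^4/4 - b^3/3 + b^2/2 - b + cos(4*b)/2


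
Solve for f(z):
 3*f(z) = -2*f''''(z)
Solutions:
 f(z) = (C1*sin(6^(1/4)*z/2) + C2*cos(6^(1/4)*z/2))*exp(-6^(1/4)*z/2) + (C3*sin(6^(1/4)*z/2) + C4*cos(6^(1/4)*z/2))*exp(6^(1/4)*z/2)


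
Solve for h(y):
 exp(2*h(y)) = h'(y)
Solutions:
 h(y) = log(-sqrt(-1/(C1 + y))) - log(2)/2
 h(y) = log(-1/(C1 + y))/2 - log(2)/2


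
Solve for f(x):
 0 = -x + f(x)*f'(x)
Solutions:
 f(x) = -sqrt(C1 + x^2)
 f(x) = sqrt(C1 + x^2)


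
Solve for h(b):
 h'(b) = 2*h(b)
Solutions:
 h(b) = C1*exp(2*b)


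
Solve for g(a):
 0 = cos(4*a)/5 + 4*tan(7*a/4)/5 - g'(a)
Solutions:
 g(a) = C1 - 16*log(cos(7*a/4))/35 + sin(4*a)/20


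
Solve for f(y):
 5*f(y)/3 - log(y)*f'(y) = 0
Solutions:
 f(y) = C1*exp(5*li(y)/3)


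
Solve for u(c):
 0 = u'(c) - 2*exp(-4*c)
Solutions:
 u(c) = C1 - exp(-4*c)/2


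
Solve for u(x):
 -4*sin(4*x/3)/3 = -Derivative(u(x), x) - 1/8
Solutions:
 u(x) = C1 - x/8 - cos(4*x/3)


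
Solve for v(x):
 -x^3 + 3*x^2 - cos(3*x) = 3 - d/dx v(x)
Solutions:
 v(x) = C1 + x^4/4 - x^3 + 3*x + sin(3*x)/3


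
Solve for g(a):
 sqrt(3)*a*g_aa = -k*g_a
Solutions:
 g(a) = C1 + a^(-sqrt(3)*re(k)/3 + 1)*(C2*sin(sqrt(3)*log(a)*Abs(im(k))/3) + C3*cos(sqrt(3)*log(a)*im(k)/3))


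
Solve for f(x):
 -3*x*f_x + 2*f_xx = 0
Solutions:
 f(x) = C1 + C2*erfi(sqrt(3)*x/2)


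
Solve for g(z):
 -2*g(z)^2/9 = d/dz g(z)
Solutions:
 g(z) = 9/(C1 + 2*z)


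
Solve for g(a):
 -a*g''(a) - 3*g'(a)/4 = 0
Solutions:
 g(a) = C1 + C2*a^(1/4)


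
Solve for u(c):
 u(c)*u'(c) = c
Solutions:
 u(c) = -sqrt(C1 + c^2)
 u(c) = sqrt(C1 + c^2)


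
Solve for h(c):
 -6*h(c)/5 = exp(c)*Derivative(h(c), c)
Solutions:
 h(c) = C1*exp(6*exp(-c)/5)


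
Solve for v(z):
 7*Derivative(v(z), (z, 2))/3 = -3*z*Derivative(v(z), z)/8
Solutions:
 v(z) = C1 + C2*erf(3*sqrt(7)*z/28)


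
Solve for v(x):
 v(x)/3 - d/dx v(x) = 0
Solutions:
 v(x) = C1*exp(x/3)


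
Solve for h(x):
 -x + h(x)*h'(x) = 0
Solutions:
 h(x) = -sqrt(C1 + x^2)
 h(x) = sqrt(C1 + x^2)


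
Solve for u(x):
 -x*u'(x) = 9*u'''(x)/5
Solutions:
 u(x) = C1 + Integral(C2*airyai(-15^(1/3)*x/3) + C3*airybi(-15^(1/3)*x/3), x)


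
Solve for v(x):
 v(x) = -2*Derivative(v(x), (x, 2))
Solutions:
 v(x) = C1*sin(sqrt(2)*x/2) + C2*cos(sqrt(2)*x/2)


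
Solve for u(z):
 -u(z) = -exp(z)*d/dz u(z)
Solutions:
 u(z) = C1*exp(-exp(-z))


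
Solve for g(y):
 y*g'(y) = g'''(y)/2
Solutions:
 g(y) = C1 + Integral(C2*airyai(2^(1/3)*y) + C3*airybi(2^(1/3)*y), y)


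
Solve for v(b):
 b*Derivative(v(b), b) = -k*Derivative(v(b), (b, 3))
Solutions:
 v(b) = C1 + Integral(C2*airyai(b*(-1/k)^(1/3)) + C3*airybi(b*(-1/k)^(1/3)), b)


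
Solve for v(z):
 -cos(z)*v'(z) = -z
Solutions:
 v(z) = C1 + Integral(z/cos(z), z)


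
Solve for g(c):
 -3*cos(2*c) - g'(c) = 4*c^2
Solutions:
 g(c) = C1 - 4*c^3/3 - 3*sin(2*c)/2


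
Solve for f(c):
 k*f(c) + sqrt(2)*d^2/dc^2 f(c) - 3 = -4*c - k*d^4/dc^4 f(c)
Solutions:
 f(c) = C1*exp(-2^(3/4)*c*sqrt((-sqrt(1 - 2*k^2) - 1)/k)/2) + C2*exp(2^(3/4)*c*sqrt((-sqrt(1 - 2*k^2) - 1)/k)/2) + C3*exp(-2^(3/4)*c*sqrt((sqrt(1 - 2*k^2) - 1)/k)/2) + C4*exp(2^(3/4)*c*sqrt((sqrt(1 - 2*k^2) - 1)/k)/2) - 4*c/k + 3/k


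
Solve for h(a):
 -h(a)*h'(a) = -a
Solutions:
 h(a) = -sqrt(C1 + a^2)
 h(a) = sqrt(C1 + a^2)


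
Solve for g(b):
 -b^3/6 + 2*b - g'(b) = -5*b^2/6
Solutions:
 g(b) = C1 - b^4/24 + 5*b^3/18 + b^2


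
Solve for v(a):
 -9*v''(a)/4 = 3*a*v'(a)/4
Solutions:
 v(a) = C1 + C2*erf(sqrt(6)*a/6)


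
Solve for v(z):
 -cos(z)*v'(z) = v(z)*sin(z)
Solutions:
 v(z) = C1*cos(z)


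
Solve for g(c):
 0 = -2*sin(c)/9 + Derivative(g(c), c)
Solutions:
 g(c) = C1 - 2*cos(c)/9


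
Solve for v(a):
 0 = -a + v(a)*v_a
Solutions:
 v(a) = -sqrt(C1 + a^2)
 v(a) = sqrt(C1 + a^2)


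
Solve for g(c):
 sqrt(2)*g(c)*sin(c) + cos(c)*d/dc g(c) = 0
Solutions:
 g(c) = C1*cos(c)^(sqrt(2))


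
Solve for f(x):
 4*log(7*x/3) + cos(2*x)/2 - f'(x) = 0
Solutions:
 f(x) = C1 + 4*x*log(x) - 4*x*log(3) - 4*x + 4*x*log(7) + sin(2*x)/4


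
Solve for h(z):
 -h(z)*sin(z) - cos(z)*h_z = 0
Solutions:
 h(z) = C1*cos(z)


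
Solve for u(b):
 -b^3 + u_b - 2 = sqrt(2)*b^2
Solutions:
 u(b) = C1 + b^4/4 + sqrt(2)*b^3/3 + 2*b


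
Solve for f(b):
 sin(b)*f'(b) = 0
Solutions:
 f(b) = C1


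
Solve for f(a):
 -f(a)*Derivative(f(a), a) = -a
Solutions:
 f(a) = -sqrt(C1 + a^2)
 f(a) = sqrt(C1 + a^2)
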